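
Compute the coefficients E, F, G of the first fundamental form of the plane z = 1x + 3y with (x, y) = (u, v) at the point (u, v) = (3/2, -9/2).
E = 2;  F = 3;  G = 10

Partials: r_u = (1, 0, 1), r_v = (0, 1, 3). As functions of (u, v):
  E = r_u · r_u = 2,
  F = r_u · r_v = 3,
  G = r_v · r_v = 10.
Evaluating at (u, v) = (3/2, -9/2): E = 2, F = 3, G = 10.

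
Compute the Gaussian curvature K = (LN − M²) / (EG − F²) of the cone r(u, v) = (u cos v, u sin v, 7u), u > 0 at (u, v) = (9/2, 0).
K = 0

Coefficients of the first fundamental form: E = 50, F = 0, G = u^2.
Coefficients of the second fundamental form: L = 0, M = 0, N = 7*sqrt(2)*u^2/(10*Abs(u)).
Assemble K = (LN − M²)/(EG − F²) = 0. At (u, v) = (9/2, 0): K = 0.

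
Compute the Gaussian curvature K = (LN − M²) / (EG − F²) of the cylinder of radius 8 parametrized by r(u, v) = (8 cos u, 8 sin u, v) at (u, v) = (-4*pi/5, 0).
K = 0

Coefficients of the first fundamental form: E = 64, F = 0, G = 1.
Coefficients of the second fundamental form: L = -8, M = 0, N = 0.
Assemble K = (LN − M²)/(EG − F²) = 0. At (u, v) = (-4*pi/5, 0): K = 0.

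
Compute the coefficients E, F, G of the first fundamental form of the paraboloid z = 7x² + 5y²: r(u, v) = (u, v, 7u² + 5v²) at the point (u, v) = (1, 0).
E = 197;  F = 0;  G = 1

Partials: r_u = (1, 0, 14*u), r_v = (0, 1, 10*v). As functions of (u, v):
  E = r_u · r_u = 196*u^2 + 1,
  F = r_u · r_v = 140*u*v,
  G = r_v · r_v = 100*v^2 + 1.
Evaluating at (u, v) = (1, 0): E = 197, F = 0, G = 1.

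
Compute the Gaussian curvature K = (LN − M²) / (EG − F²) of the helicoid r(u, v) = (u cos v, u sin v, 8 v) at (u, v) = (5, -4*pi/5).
K = -64/7921

Coefficients of the first fundamental form: E = 1, F = 0, G = u^2 + 64.
Coefficients of the second fundamental form: L = 0, M = -8/sqrt(u^2 + 64), N = 0.
Assemble K = (LN − M²)/(EG − F²) = -64/(u^2 + 64)^2. At (u, v) = (5, -4*pi/5): K = -64/7921.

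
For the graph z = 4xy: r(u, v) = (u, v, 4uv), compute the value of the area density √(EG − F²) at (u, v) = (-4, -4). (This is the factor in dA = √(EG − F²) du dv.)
√(EG − F²)|_{(-4, -4)} = 3*sqrt(57)

E = 16*v^2 + 1, F = 16*u*v, G = 16*u^2 + 1, so EG − F² = 16*u^2 + 16*v^2 + 1. Taking the positive square root: √(EG − F²) = sqrt(16*u^2 + 16*v^2 + 1). At (u, v) = (-4, -4): 3*sqrt(57).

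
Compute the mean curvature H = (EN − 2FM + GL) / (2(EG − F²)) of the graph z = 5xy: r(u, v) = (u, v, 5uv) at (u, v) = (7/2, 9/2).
H = -7875*sqrt(3254)/5294258

With E = 25*v^2 + 1, F = 25*u*v, G = 25*u^2 + 1, L = 0, M = 5/sqrt(25*u^2 + 25*v^2 + 1), N = 0, assemble
  H = (EN − 2FM + GL) / (2(EG − F²)) = -125*u*v/(25*u^2 + 25*v^2 + 1)^(3/2).
At (u, v) = (7/2, 9/2): H = -7875*sqrt(3254)/5294258.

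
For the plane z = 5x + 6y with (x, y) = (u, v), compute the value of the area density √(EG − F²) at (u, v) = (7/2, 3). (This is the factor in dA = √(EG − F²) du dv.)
√(EG − F²)|_{(7/2, 3)} = sqrt(62)

E = 26, F = 30, G = 37, so EG − F² = 62. Taking the positive square root: √(EG − F²) = sqrt(62). At (u, v) = (7/2, 3): sqrt(62).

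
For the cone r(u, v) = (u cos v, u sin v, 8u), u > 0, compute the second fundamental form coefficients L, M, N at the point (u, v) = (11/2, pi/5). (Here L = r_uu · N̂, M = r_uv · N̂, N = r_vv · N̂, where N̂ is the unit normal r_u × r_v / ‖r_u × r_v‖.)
L = 0;  M = 0;  N = 44*sqrt(65)/65

Compute the unit normal N̂(u, v) = (-8*sqrt(65)*u*cos(v)/(65*Abs(u)), -8*sqrt(65)*u*sin(v)/(65*Abs(u)), sqrt(65)*u/(65*Abs(u))), and the second partials r_uu, r_uv, r_vv. Take dot products:
  L(u, v) = r_uu · N̂ = 0,
  M(u, v) = r_uv · N̂ = 0,
  N(u, v) = r_vv · N̂ = 8*sqrt(65)*u^2/(65*Abs(u)).
Evaluating at (u, v) = (11/2, pi/5):
  L = 0, M = 0, N = 44*sqrt(65)/65.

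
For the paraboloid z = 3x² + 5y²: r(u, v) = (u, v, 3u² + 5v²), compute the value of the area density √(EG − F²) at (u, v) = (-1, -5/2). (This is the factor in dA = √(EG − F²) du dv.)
√(EG − F²)|_{(-1, -5/2)} = sqrt(662)

E = 36*u^2 + 1, F = 60*u*v, G = 100*v^2 + 1, so EG − F² = 36*u^2 + 100*v^2 + 1. Taking the positive square root: √(EG − F²) = sqrt(36*u^2 + 100*v^2 + 1). At (u, v) = (-1, -5/2): sqrt(662).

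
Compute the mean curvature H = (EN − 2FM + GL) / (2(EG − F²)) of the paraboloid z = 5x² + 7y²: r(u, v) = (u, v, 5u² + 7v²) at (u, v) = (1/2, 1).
H = 389*sqrt(222)/16428

With E = 100*u^2 + 1, F = 140*u*v, G = 196*v^2 + 1, L = 10/sqrt(100*u^2 + 196*v^2 + 1), M = 0, N = 14/sqrt(100*u^2 + 196*v^2 + 1), assemble
  H = (EN − 2FM + GL) / (2(EG − F²)) = 4*(175*u^2 + 245*v^2 + 3)/(100*u^2 + 196*v^2 + 1)^(3/2).
At (u, v) = (1/2, 1): H = 389*sqrt(222)/16428.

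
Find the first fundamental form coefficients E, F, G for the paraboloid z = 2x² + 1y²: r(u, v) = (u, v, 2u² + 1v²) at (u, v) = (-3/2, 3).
E = 37;  F = -36;  G = 37

Partials: r_u = (1, 0, 4*u), r_v = (0, 1, 2*v). As functions of (u, v):
  E = r_u · r_u = 16*u^2 + 1,
  F = r_u · r_v = 8*u*v,
  G = r_v · r_v = 4*v^2 + 1.
Evaluating at (u, v) = (-3/2, 3): E = 37, F = -36, G = 37.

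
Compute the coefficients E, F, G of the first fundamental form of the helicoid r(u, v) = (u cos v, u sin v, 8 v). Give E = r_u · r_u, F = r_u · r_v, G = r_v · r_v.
E = 1;  F = 0;  G = u^2 + 64

Compute partials: r_u = (cos(v), sin(v), 0), r_v = (-u*sin(v), u*cos(v), 8). Then
  E = r_u · r_u = 1,
  F = r_u · r_v = 0,
  G = r_v · r_v = u^2 + 64.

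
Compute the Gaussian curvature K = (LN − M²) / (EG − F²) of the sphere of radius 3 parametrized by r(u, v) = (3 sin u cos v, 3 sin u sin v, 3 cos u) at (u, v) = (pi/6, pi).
K = 1/9

Coefficients of the first fundamental form: E = 9, F = 0, G = 9*sin(u)^2.
Coefficients of the second fundamental form: L = -3*sin(u)/Abs(sin(u)), M = 0, N = -3*sin(u)^3/Abs(sin(u)).
Assemble K = (LN − M²)/(EG − F²) = 1/9. At (u, v) = (pi/6, pi): K = 1/9.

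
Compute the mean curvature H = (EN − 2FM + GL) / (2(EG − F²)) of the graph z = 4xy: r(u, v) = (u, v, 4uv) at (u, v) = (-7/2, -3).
H = -672*sqrt(341)/116281

With E = 16*v^2 + 1, F = 16*u*v, G = 16*u^2 + 1, L = 0, M = 4/sqrt(16*u^2 + 16*v^2 + 1), N = 0, assemble
  H = (EN − 2FM + GL) / (2(EG − F²)) = -64*u*v/(16*u^2 + 16*v^2 + 1)^(3/2).
At (u, v) = (-7/2, -3): H = -672*sqrt(341)/116281.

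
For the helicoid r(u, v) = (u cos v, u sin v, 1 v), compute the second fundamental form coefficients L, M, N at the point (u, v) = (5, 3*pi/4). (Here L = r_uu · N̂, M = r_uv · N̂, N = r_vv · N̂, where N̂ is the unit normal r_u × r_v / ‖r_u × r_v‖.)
L = 0;  M = -sqrt(26)/26;  N = 0

Compute the unit normal N̂(u, v) = (sin(v)/sqrt(u^2 + 1), -cos(v)/sqrt(u^2 + 1), u/sqrt(u^2 + 1)), and the second partials r_uu, r_uv, r_vv. Take dot products:
  L(u, v) = r_uu · N̂ = 0,
  M(u, v) = r_uv · N̂ = -1/sqrt(u^2 + 1),
  N(u, v) = r_vv · N̂ = 0.
Evaluating at (u, v) = (5, 3*pi/4):
  L = 0, M = -sqrt(26)/26, N = 0.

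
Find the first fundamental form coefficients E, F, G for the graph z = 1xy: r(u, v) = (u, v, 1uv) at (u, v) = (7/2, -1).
E = 2;  F = -7/2;  G = 53/4

Partials: r_u = (1, 0, v), r_v = (0, 1, u). As functions of (u, v):
  E = r_u · r_u = v^2 + 1,
  F = r_u · r_v = u*v,
  G = r_v · r_v = u^2 + 1.
Evaluating at (u, v) = (7/2, -1): E = 2, F = -7/2, G = 53/4.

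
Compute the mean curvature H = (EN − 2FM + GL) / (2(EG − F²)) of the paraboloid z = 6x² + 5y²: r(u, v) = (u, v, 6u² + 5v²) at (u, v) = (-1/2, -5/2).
H = 3941*sqrt(662)/438244

With E = 144*u^2 + 1, F = 120*u*v, G = 100*v^2 + 1, L = 12/sqrt(144*u^2 + 100*v^2 + 1), M = 0, N = 10/sqrt(144*u^2 + 100*v^2 + 1), assemble
  H = (EN − 2FM + GL) / (2(EG − F²)) = (720*u^2 + 600*v^2 + 11)/(144*u^2 + 100*v^2 + 1)^(3/2).
At (u, v) = (-1/2, -5/2): H = 3941*sqrt(662)/438244.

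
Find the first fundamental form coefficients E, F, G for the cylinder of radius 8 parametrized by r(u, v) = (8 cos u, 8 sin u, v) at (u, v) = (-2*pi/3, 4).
E = 64;  F = 0;  G = 1

Partials: r_u = (-8*sin(u), 8*cos(u), 0), r_v = (0, 0, 1). As functions of (u, v):
  E = r_u · r_u = 64,
  F = r_u · r_v = 0,
  G = r_v · r_v = 1.
Evaluating at (u, v) = (-2*pi/3, 4): E = 64, F = 0, G = 1.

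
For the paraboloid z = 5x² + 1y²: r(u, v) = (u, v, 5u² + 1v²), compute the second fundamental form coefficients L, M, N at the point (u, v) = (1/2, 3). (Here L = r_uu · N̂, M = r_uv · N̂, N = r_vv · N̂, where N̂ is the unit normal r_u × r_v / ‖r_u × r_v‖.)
L = 5*sqrt(62)/31;  M = 0;  N = sqrt(62)/31

Compute the unit normal N̂(u, v) = (-10*u/sqrt(100*u^2 + 4*v^2 + 1), -2*v/sqrt(100*u^2 + 4*v^2 + 1), 1/sqrt(100*u^2 + 4*v^2 + 1)), and the second partials r_uu, r_uv, r_vv. Take dot products:
  L(u, v) = r_uu · N̂ = 10/sqrt(100*u^2 + 4*v^2 + 1),
  M(u, v) = r_uv · N̂ = 0,
  N(u, v) = r_vv · N̂ = 2/sqrt(100*u^2 + 4*v^2 + 1).
Evaluating at (u, v) = (1/2, 3):
  L = 5*sqrt(62)/31, M = 0, N = sqrt(62)/31.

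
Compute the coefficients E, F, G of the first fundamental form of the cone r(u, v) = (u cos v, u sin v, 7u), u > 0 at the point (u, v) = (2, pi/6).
E = 50;  F = 0;  G = 4

Partials: r_u = (cos(v), sin(v), 7), r_v = (-u*sin(v), u*cos(v), 0). As functions of (u, v):
  E = r_u · r_u = 50,
  F = r_u · r_v = 0,
  G = r_v · r_v = u^2.
Evaluating at (u, v) = (2, pi/6): E = 50, F = 0, G = 4.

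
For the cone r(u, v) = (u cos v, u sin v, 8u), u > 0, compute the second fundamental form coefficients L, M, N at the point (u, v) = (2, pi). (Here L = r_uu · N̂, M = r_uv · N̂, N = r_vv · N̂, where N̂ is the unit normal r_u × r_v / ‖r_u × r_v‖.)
L = 0;  M = 0;  N = 16*sqrt(65)/65

Compute the unit normal N̂(u, v) = (-8*sqrt(65)*u*cos(v)/(65*Abs(u)), -8*sqrt(65)*u*sin(v)/(65*Abs(u)), sqrt(65)*u/(65*Abs(u))), and the second partials r_uu, r_uv, r_vv. Take dot products:
  L(u, v) = r_uu · N̂ = 0,
  M(u, v) = r_uv · N̂ = 0,
  N(u, v) = r_vv · N̂ = 8*sqrt(65)*u^2/(65*Abs(u)).
Evaluating at (u, v) = (2, pi):
  L = 0, M = 0, N = 16*sqrt(65)/65.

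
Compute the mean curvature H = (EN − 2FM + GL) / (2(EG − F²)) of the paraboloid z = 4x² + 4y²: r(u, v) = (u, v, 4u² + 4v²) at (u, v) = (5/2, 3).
H = 3912*sqrt(977)/954529

With E = 64*u^2 + 1, F = 64*u*v, G = 64*v^2 + 1, L = 8/sqrt(64*u^2 + 64*v^2 + 1), M = 0, N = 8/sqrt(64*u^2 + 64*v^2 + 1), assemble
  H = (EN − 2FM + GL) / (2(EG − F²)) = 8*(32*u^2 + 32*v^2 + 1)/(64*u^2 + 64*v^2 + 1)^(3/2).
At (u, v) = (5/2, 3): H = 3912*sqrt(977)/954529.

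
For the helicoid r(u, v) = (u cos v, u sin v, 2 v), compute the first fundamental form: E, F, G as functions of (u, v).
E = 1;  F = 0;  G = u^2 + 4

Compute partials: r_u = (cos(v), sin(v), 0), r_v = (-u*sin(v), u*cos(v), 2). Then
  E = r_u · r_u = 1,
  F = r_u · r_v = 0,
  G = r_v · r_v = u^2 + 4.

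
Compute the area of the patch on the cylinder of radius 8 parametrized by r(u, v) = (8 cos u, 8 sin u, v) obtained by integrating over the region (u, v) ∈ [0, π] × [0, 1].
Area = 8*pi

Area = ∫∫ √(EG − F²) du dv with √(EG − F²) = 8. Integrating over [0, π] × [0, 1] gives 8*pi.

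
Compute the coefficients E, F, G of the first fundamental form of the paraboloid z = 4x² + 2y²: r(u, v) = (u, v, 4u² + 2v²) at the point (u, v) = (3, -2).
E = 577;  F = -192;  G = 65

Partials: r_u = (1, 0, 8*u), r_v = (0, 1, 4*v). As functions of (u, v):
  E = r_u · r_u = 64*u^2 + 1,
  F = r_u · r_v = 32*u*v,
  G = r_v · r_v = 16*v^2 + 1.
Evaluating at (u, v) = (3, -2): E = 577, F = -192, G = 65.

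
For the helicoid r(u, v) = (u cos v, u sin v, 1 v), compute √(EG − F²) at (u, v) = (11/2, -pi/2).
√(EG − F²)|_{(11/2, -pi/2)} = 5*sqrt(5)/2

E = 1, F = 0, G = u^2 + 1; EG − F² = u^2 + 1; √(EG − F²) = sqrt(u^2 + 1). At the given point: 5*sqrt(5)/2.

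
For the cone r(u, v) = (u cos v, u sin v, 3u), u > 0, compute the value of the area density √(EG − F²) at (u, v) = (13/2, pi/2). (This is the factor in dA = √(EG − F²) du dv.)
√(EG − F²)|_{(13/2, pi/2)} = 13*sqrt(10)/2

E = 10, F = 0, G = u^2, so EG − F² = 10*u^2. Taking the positive square root: √(EG − F²) = sqrt(10)*Abs(u). At (u, v) = (13/2, pi/2): 13*sqrt(10)/2.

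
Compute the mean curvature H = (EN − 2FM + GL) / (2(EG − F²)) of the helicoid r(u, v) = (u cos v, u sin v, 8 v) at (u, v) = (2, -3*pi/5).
H = 0

With E = 1, F = 0, G = u^2 + 64, L = 0, M = -8/sqrt(u^2 + 64), N = 0, assemble
  H = (EN − 2FM + GL) / (2(EG − F²)) = 0.
At (u, v) = (2, -3*pi/5): H = 0.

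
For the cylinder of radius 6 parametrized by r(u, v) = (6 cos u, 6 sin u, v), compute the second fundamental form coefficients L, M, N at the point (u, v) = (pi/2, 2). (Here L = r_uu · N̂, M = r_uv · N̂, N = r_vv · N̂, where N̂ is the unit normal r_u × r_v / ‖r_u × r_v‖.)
L = -6;  M = 0;  N = 0

Compute the unit normal N̂(u, v) = (cos(u), sin(u), 0), and the second partials r_uu, r_uv, r_vv. Take dot products:
  L(u, v) = r_uu · N̂ = -6,
  M(u, v) = r_uv · N̂ = 0,
  N(u, v) = r_vv · N̂ = 0.
Evaluating at (u, v) = (pi/2, 2):
  L = -6, M = 0, N = 0.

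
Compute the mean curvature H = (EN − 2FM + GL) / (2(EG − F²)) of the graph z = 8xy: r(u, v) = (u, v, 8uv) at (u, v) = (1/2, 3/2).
H = -384*sqrt(161)/25921

With E = 64*v^2 + 1, F = 64*u*v, G = 64*u^2 + 1, L = 0, M = 8/sqrt(64*u^2 + 64*v^2 + 1), N = 0, assemble
  H = (EN − 2FM + GL) / (2(EG − F²)) = -512*u*v/(64*u^2 + 64*v^2 + 1)^(3/2).
At (u, v) = (1/2, 3/2): H = -384*sqrt(161)/25921.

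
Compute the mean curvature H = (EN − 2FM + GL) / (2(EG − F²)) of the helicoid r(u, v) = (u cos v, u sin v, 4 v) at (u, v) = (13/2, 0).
H = 0

With E = 1, F = 0, G = u^2 + 16, L = 0, M = -4/sqrt(u^2 + 16), N = 0, assemble
  H = (EN − 2FM + GL) / (2(EG − F²)) = 0.
At (u, v) = (13/2, 0): H = 0.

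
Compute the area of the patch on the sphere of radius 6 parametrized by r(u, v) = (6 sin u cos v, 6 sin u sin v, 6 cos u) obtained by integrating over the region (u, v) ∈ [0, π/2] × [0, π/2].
Area = 18*pi

Area = ∫∫ √(EG − F²) du dv with √(EG − F²) = 36*Abs(sin(u)). Integrating over [0, π/2] × [0, π/2] gives 18*pi.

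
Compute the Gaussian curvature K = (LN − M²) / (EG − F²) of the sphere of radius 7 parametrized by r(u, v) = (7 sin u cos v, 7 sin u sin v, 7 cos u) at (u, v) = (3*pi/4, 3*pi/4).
K = 1/49

Coefficients of the first fundamental form: E = 49, F = 0, G = 49*sin(u)^2.
Coefficients of the second fundamental form: L = -7*sin(u)/Abs(sin(u)), M = 0, N = -7*sin(u)^3/Abs(sin(u)).
Assemble K = (LN − M²)/(EG − F²) = 1/49. At (u, v) = (3*pi/4, 3*pi/4): K = 1/49.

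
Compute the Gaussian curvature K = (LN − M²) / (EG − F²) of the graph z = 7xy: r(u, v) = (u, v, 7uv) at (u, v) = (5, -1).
K = -49/1625625

Coefficients of the first fundamental form: E = 49*v^2 + 1, F = 49*u*v, G = 49*u^2 + 1.
Coefficients of the second fundamental form: L = 0, M = 7/sqrt(49*u^2 + 49*v^2 + 1), N = 0.
Assemble K = (LN − M²)/(EG − F²) = -49/(2401*u^4 + 4802*u^2*v^2 + 98*u^2 + 2401*v^4 + 98*v^2 + 1). At (u, v) = (5, -1): K = -49/1625625.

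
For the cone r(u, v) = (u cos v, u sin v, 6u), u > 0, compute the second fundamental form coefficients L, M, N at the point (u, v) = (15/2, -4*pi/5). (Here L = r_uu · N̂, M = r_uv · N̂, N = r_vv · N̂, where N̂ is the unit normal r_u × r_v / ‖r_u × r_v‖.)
L = 0;  M = 0;  N = 45*sqrt(37)/37

Compute the unit normal N̂(u, v) = (-6*sqrt(37)*u*cos(v)/(37*Abs(u)), -6*sqrt(37)*u*sin(v)/(37*Abs(u)), sqrt(37)*u/(37*Abs(u))), and the second partials r_uu, r_uv, r_vv. Take dot products:
  L(u, v) = r_uu · N̂ = 0,
  M(u, v) = r_uv · N̂ = 0,
  N(u, v) = r_vv · N̂ = 6*sqrt(37)*u^2/(37*Abs(u)).
Evaluating at (u, v) = (15/2, -4*pi/5):
  L = 0, M = 0, N = 45*sqrt(37)/37.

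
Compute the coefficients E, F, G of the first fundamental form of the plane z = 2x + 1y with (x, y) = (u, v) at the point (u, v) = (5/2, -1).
E = 5;  F = 2;  G = 2

Partials: r_u = (1, 0, 2), r_v = (0, 1, 1). As functions of (u, v):
  E = r_u · r_u = 5,
  F = r_u · r_v = 2,
  G = r_v · r_v = 2.
Evaluating at (u, v) = (5/2, -1): E = 5, F = 2, G = 2.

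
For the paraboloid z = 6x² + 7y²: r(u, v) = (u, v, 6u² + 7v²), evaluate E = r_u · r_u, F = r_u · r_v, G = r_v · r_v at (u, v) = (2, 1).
E = 577;  F = 336;  G = 197

Partials: r_u = (1, 0, 12*u), r_v = (0, 1, 14*v). As functions of (u, v):
  E = r_u · r_u = 144*u^2 + 1,
  F = r_u · r_v = 168*u*v,
  G = r_v · r_v = 196*v^2 + 1.
Evaluating at (u, v) = (2, 1): E = 577, F = 336, G = 197.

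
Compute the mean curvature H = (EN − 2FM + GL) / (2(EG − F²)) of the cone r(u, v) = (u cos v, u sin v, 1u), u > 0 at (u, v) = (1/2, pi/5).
H = sqrt(2)/2

With E = 2, F = 0, G = u^2, L = 0, M = 0, N = sqrt(2)*u^2/(2*Abs(u)), assemble
  H = (EN − 2FM + GL) / (2(EG − F²)) = sqrt(2)/(4*Abs(u)).
At (u, v) = (1/2, pi/5): H = sqrt(2)/2.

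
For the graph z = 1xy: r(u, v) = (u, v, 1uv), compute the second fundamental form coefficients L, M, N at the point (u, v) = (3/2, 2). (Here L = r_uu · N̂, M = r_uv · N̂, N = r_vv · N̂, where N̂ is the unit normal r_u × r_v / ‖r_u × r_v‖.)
L = 0;  M = 2*sqrt(29)/29;  N = 0

Compute the unit normal N̂(u, v) = (-v/sqrt(u^2 + v^2 + 1), -u/sqrt(u^2 + v^2 + 1), 1/sqrt(u^2 + v^2 + 1)), and the second partials r_uu, r_uv, r_vv. Take dot products:
  L(u, v) = r_uu · N̂ = 0,
  M(u, v) = r_uv · N̂ = 1/sqrt(u^2 + v^2 + 1),
  N(u, v) = r_vv · N̂ = 0.
Evaluating at (u, v) = (3/2, 2):
  L = 0, M = 2*sqrt(29)/29, N = 0.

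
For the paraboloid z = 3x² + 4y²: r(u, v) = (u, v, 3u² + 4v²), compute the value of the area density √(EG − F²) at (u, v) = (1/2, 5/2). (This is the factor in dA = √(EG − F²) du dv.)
√(EG − F²)|_{(1/2, 5/2)} = sqrt(410)

E = 36*u^2 + 1, F = 48*u*v, G = 64*v^2 + 1, so EG − F² = 36*u^2 + 64*v^2 + 1. Taking the positive square root: √(EG − F²) = sqrt(36*u^2 + 64*v^2 + 1). At (u, v) = (1/2, 5/2): sqrt(410).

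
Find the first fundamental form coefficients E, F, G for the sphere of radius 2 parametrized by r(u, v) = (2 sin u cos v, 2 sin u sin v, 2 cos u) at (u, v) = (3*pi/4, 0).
E = 4;  F = 0;  G = 2

Partials: r_u = (2*cos(u)*cos(v), 2*sin(v)*cos(u), -2*sin(u)), r_v = (-2*sin(u)*sin(v), 2*sin(u)*cos(v), 0). As functions of (u, v):
  E = r_u · r_u = 4,
  F = r_u · r_v = 0,
  G = r_v · r_v = 4*sin(u)^2.
Evaluating at (u, v) = (3*pi/4, 0): E = 4, F = 0, G = 2.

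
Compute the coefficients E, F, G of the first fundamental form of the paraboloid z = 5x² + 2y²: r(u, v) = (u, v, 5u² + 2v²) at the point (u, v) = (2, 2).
E = 401;  F = 160;  G = 65

Partials: r_u = (1, 0, 10*u), r_v = (0, 1, 4*v). As functions of (u, v):
  E = r_u · r_u = 100*u^2 + 1,
  F = r_u · r_v = 40*u*v,
  G = r_v · r_v = 16*v^2 + 1.
Evaluating at (u, v) = (2, 2): E = 401, F = 160, G = 65.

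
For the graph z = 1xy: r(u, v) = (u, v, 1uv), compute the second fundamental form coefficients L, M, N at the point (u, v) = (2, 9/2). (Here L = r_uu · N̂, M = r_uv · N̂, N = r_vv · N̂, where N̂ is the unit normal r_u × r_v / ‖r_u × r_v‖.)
L = 0;  M = 2*sqrt(101)/101;  N = 0

Compute the unit normal N̂(u, v) = (-v/sqrt(u^2 + v^2 + 1), -u/sqrt(u^2 + v^2 + 1), 1/sqrt(u^2 + v^2 + 1)), and the second partials r_uu, r_uv, r_vv. Take dot products:
  L(u, v) = r_uu · N̂ = 0,
  M(u, v) = r_uv · N̂ = 1/sqrt(u^2 + v^2 + 1),
  N(u, v) = r_vv · N̂ = 0.
Evaluating at (u, v) = (2, 9/2):
  L = 0, M = 2*sqrt(101)/101, N = 0.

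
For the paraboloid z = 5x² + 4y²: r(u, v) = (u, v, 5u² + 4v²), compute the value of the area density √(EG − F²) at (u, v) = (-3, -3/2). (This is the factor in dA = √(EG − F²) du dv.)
√(EG − F²)|_{(-3, -3/2)} = sqrt(1045)

E = 100*u^2 + 1, F = 80*u*v, G = 64*v^2 + 1, so EG − F² = 100*u^2 + 64*v^2 + 1. Taking the positive square root: √(EG − F²) = sqrt(100*u^2 + 64*v^2 + 1). At (u, v) = (-3, -3/2): sqrt(1045).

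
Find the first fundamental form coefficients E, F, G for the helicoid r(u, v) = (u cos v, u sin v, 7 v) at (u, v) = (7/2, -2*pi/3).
E = 1;  F = 0;  G = 245/4

Partials: r_u = (cos(v), sin(v), 0), r_v = (-u*sin(v), u*cos(v), 7). As functions of (u, v):
  E = r_u · r_u = 1,
  F = r_u · r_v = 0,
  G = r_v · r_v = u^2 + 49.
Evaluating at (u, v) = (7/2, -2*pi/3): E = 1, F = 0, G = 245/4.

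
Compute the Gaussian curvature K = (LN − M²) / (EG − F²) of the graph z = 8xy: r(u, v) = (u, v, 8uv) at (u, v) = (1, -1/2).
K = -64/6561

Coefficients of the first fundamental form: E = 64*v^2 + 1, F = 64*u*v, G = 64*u^2 + 1.
Coefficients of the second fundamental form: L = 0, M = 8/sqrt(64*u^2 + 64*v^2 + 1), N = 0.
Assemble K = (LN − M²)/(EG − F²) = -64/(4096*u^4 + 8192*u^2*v^2 + 128*u^2 + 4096*v^4 + 128*v^2 + 1). At (u, v) = (1, -1/2): K = -64/6561.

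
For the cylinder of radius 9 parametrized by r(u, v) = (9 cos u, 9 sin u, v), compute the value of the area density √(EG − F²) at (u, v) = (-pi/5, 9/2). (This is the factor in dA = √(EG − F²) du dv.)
√(EG − F²)|_{(-pi/5, 9/2)} = 9

E = 81, F = 0, G = 1, so EG − F² = 81. Taking the positive square root: √(EG − F²) = 9. At (u, v) = (-pi/5, 9/2): 9.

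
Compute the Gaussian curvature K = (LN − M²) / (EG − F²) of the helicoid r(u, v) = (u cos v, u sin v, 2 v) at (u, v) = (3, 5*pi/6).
K = -4/169

Coefficients of the first fundamental form: E = 1, F = 0, G = u^2 + 4.
Coefficients of the second fundamental form: L = 0, M = -2/sqrt(u^2 + 4), N = 0.
Assemble K = (LN − M²)/(EG − F²) = -4/(u^2 + 4)^2. At (u, v) = (3, 5*pi/6): K = -4/169.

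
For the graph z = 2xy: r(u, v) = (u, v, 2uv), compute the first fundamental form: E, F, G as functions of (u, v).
E = 4*v^2 + 1;  F = 4*u*v;  G = 4*u^2 + 1

Compute partials: r_u = (1, 0, 2*v), r_v = (0, 1, 2*u). Then
  E = r_u · r_u = 4*v^2 + 1,
  F = r_u · r_v = 4*u*v,
  G = r_v · r_v = 4*u^2 + 1.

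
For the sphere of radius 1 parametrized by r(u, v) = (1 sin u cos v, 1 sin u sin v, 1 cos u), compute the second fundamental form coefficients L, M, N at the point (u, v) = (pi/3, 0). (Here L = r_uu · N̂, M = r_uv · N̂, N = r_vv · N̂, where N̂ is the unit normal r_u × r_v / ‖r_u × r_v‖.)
L = -1;  M = 0;  N = -3/4

Compute the unit normal N̂(u, v) = (sin(u)^2*cos(v)/Abs(sin(u)), sin(u)^2*sin(v)/Abs(sin(u)), sin(2*u)/(2*Abs(sin(u)))), and the second partials r_uu, r_uv, r_vv. Take dot products:
  L(u, v) = r_uu · N̂ = -sin(u)/Abs(sin(u)),
  M(u, v) = r_uv · N̂ = 0,
  N(u, v) = r_vv · N̂ = -sin(u)^3/Abs(sin(u)).
Evaluating at (u, v) = (pi/3, 0):
  L = -1, M = 0, N = -3/4.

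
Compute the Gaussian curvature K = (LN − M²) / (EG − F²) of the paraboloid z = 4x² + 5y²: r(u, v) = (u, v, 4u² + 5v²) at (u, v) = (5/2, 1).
K = 80/251001

Coefficients of the first fundamental form: E = 64*u^2 + 1, F = 80*u*v, G = 100*v^2 + 1.
Coefficients of the second fundamental form: L = 8/sqrt(64*u^2 + 100*v^2 + 1), M = 0, N = 10/sqrt(64*u^2 + 100*v^2 + 1).
Assemble K = (LN − M²)/(EG − F²) = 80/(4096*u^4 + 12800*u^2*v^2 + 128*u^2 + 10000*v^4 + 200*v^2 + 1). At (u, v) = (5/2, 1): K = 80/251001.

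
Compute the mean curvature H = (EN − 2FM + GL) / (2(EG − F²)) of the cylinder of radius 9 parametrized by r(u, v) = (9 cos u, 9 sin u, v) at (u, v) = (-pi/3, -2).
H = -1/18

With E = 81, F = 0, G = 1, L = -9, M = 0, N = 0, assemble
  H = (EN − 2FM + GL) / (2(EG − F²)) = -1/18.
At (u, v) = (-pi/3, -2): H = -1/18.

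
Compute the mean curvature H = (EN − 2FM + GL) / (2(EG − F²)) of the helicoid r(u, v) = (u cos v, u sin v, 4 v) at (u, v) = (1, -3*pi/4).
H = 0

With E = 1, F = 0, G = u^2 + 16, L = 0, M = -4/sqrt(u^2 + 16), N = 0, assemble
  H = (EN − 2FM + GL) / (2(EG − F²)) = 0.
At (u, v) = (1, -3*pi/4): H = 0.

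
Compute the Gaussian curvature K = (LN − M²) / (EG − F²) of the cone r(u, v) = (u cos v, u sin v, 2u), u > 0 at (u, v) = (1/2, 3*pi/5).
K = 0

Coefficients of the first fundamental form: E = 5, F = 0, G = u^2.
Coefficients of the second fundamental form: L = 0, M = 0, N = 2*sqrt(5)*u^2/(5*Abs(u)).
Assemble K = (LN − M²)/(EG − F²) = 0. At (u, v) = (1/2, 3*pi/5): K = 0.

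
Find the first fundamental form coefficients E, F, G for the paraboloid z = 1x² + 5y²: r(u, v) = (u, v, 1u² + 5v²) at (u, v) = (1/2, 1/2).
E = 2;  F = 5;  G = 26

Partials: r_u = (1, 0, 2*u), r_v = (0, 1, 10*v). As functions of (u, v):
  E = r_u · r_u = 4*u^2 + 1,
  F = r_u · r_v = 20*u*v,
  G = r_v · r_v = 100*v^2 + 1.
Evaluating at (u, v) = (1/2, 1/2): E = 2, F = 5, G = 26.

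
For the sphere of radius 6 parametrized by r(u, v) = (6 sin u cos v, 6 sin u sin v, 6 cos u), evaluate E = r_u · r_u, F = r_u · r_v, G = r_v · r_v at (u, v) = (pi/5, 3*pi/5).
E = 36;  F = 0;  G = 45/2 - 9*sqrt(5)/2

Partials: r_u = (6*cos(u)*cos(v), 6*sin(v)*cos(u), -6*sin(u)), r_v = (-6*sin(u)*sin(v), 6*sin(u)*cos(v), 0). As functions of (u, v):
  E = r_u · r_u = 36,
  F = r_u · r_v = 0,
  G = r_v · r_v = 36*sin(u)^2.
Evaluating at (u, v) = (pi/5, 3*pi/5): E = 36, F = 0, G = 45/2 - 9*sqrt(5)/2.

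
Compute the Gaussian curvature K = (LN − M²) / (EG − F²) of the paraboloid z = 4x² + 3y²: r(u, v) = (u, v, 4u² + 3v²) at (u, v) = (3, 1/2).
K = 12/85849

Coefficients of the first fundamental form: E = 64*u^2 + 1, F = 48*u*v, G = 36*v^2 + 1.
Coefficients of the second fundamental form: L = 8/sqrt(64*u^2 + 36*v^2 + 1), M = 0, N = 6/sqrt(64*u^2 + 36*v^2 + 1).
Assemble K = (LN − M²)/(EG − F²) = 48/(4096*u^4 + 4608*u^2*v^2 + 128*u^2 + 1296*v^4 + 72*v^2 + 1). At (u, v) = (3, 1/2): K = 12/85849.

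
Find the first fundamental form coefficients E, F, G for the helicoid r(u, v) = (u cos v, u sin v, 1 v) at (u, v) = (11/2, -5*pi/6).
E = 1;  F = 0;  G = 125/4

Partials: r_u = (cos(v), sin(v), 0), r_v = (-u*sin(v), u*cos(v), 1). As functions of (u, v):
  E = r_u · r_u = 1,
  F = r_u · r_v = 0,
  G = r_v · r_v = u^2 + 1.
Evaluating at (u, v) = (11/2, -5*pi/6): E = 1, F = 0, G = 125/4.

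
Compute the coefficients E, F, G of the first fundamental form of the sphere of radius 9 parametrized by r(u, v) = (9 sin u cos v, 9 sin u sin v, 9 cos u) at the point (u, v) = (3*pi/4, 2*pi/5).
E = 81;  F = 0;  G = 81/2

Partials: r_u = (9*cos(u)*cos(v), 9*sin(v)*cos(u), -9*sin(u)), r_v = (-9*sin(u)*sin(v), 9*sin(u)*cos(v), 0). As functions of (u, v):
  E = r_u · r_u = 81,
  F = r_u · r_v = 0,
  G = r_v · r_v = 81*sin(u)^2.
Evaluating at (u, v) = (3*pi/4, 2*pi/5): E = 81, F = 0, G = 81/2.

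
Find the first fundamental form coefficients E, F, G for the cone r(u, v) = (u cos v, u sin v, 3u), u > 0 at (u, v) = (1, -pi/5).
E = 10;  F = 0;  G = 1

Partials: r_u = (cos(v), sin(v), 3), r_v = (-u*sin(v), u*cos(v), 0). As functions of (u, v):
  E = r_u · r_u = 10,
  F = r_u · r_v = 0,
  G = r_v · r_v = u^2.
Evaluating at (u, v) = (1, -pi/5): E = 10, F = 0, G = 1.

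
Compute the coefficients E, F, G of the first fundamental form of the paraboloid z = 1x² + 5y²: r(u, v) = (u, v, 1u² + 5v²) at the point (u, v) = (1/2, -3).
E = 2;  F = -30;  G = 901

Partials: r_u = (1, 0, 2*u), r_v = (0, 1, 10*v). As functions of (u, v):
  E = r_u · r_u = 4*u^2 + 1,
  F = r_u · r_v = 20*u*v,
  G = r_v · r_v = 100*v^2 + 1.
Evaluating at (u, v) = (1/2, -3): E = 2, F = -30, G = 901.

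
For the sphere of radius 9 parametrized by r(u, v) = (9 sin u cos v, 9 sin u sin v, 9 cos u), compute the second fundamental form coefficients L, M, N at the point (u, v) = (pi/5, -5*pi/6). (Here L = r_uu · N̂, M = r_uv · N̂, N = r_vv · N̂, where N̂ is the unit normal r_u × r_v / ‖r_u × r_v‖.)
L = -9;  M = 0;  N = -45/8 + 9*sqrt(5)/8

Compute the unit normal N̂(u, v) = (sin(u)^2*cos(v)/Abs(sin(u)), sin(u)^2*sin(v)/Abs(sin(u)), sin(2*u)/(2*Abs(sin(u)))), and the second partials r_uu, r_uv, r_vv. Take dot products:
  L(u, v) = r_uu · N̂ = -9*sin(u)/Abs(sin(u)),
  M(u, v) = r_uv · N̂ = 0,
  N(u, v) = r_vv · N̂ = -9*sin(u)^3/Abs(sin(u)).
Evaluating at (u, v) = (pi/5, -5*pi/6):
  L = -9, M = 0, N = -45/8 + 9*sqrt(5)/8.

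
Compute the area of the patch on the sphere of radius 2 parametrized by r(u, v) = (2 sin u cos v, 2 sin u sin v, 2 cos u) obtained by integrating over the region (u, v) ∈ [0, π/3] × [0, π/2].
Area = pi

Area = ∫∫ √(EG − F²) du dv with √(EG − F²) = 4*Abs(sin(u)). Integrating over [0, π/3] × [0, π/2] gives pi.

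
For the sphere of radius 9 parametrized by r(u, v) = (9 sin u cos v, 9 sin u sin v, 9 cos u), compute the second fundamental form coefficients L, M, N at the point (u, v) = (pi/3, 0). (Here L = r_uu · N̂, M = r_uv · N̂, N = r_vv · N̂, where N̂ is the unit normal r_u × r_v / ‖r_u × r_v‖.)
L = -9;  M = 0;  N = -27/4

Compute the unit normal N̂(u, v) = (sin(u)^2*cos(v)/Abs(sin(u)), sin(u)^2*sin(v)/Abs(sin(u)), sin(2*u)/(2*Abs(sin(u)))), and the second partials r_uu, r_uv, r_vv. Take dot products:
  L(u, v) = r_uu · N̂ = -9*sin(u)/Abs(sin(u)),
  M(u, v) = r_uv · N̂ = 0,
  N(u, v) = r_vv · N̂ = -9*sin(u)^3/Abs(sin(u)).
Evaluating at (u, v) = (pi/3, 0):
  L = -9, M = 0, N = -27/4.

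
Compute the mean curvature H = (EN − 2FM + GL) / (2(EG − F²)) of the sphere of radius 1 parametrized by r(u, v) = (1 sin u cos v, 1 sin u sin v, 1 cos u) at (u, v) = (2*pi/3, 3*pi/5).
H = -1

With E = 1, F = 0, G = sin(u)^2, L = -sin(u)/Abs(sin(u)), M = 0, N = -sin(u)^3/Abs(sin(u)), assemble
  H = (EN − 2FM + GL) / (2(EG − F²)) = -sin(u)/Abs(sin(u)).
At (u, v) = (2*pi/3, 3*pi/5): H = -1.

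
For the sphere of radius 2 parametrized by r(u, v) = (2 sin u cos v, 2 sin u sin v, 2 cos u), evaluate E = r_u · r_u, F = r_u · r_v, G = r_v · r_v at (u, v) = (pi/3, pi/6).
E = 4;  F = 0;  G = 3

Partials: r_u = (2*cos(u)*cos(v), 2*sin(v)*cos(u), -2*sin(u)), r_v = (-2*sin(u)*sin(v), 2*sin(u)*cos(v), 0). As functions of (u, v):
  E = r_u · r_u = 4,
  F = r_u · r_v = 0,
  G = r_v · r_v = 4*sin(u)^2.
Evaluating at (u, v) = (pi/3, pi/6): E = 4, F = 0, G = 3.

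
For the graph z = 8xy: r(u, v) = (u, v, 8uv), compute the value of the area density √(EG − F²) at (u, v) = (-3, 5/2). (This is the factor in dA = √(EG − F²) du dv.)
√(EG − F²)|_{(-3, 5/2)} = sqrt(977)

E = 64*v^2 + 1, F = 64*u*v, G = 64*u^2 + 1, so EG − F² = 64*u^2 + 64*v^2 + 1. Taking the positive square root: √(EG − F²) = sqrt(64*u^2 + 64*v^2 + 1). At (u, v) = (-3, 5/2): sqrt(977).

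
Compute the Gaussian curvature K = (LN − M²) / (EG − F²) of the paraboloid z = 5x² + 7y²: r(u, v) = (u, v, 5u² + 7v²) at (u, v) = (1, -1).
K = 140/88209

Coefficients of the first fundamental form: E = 100*u^2 + 1, F = 140*u*v, G = 196*v^2 + 1.
Coefficients of the second fundamental form: L = 10/sqrt(100*u^2 + 196*v^2 + 1), M = 0, N = 14/sqrt(100*u^2 + 196*v^2 + 1).
Assemble K = (LN − M²)/(EG − F²) = 140/(10000*u^4 + 39200*u^2*v^2 + 200*u^2 + 38416*v^4 + 392*v^2 + 1). At (u, v) = (1, -1): K = 140/88209.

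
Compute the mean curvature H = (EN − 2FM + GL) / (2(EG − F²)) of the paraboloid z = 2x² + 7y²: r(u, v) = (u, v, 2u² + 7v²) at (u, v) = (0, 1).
H = 401*sqrt(197)/38809

With E = 16*u^2 + 1, F = 56*u*v, G = 196*v^2 + 1, L = 4/sqrt(16*u^2 + 196*v^2 + 1), M = 0, N = 14/sqrt(16*u^2 + 196*v^2 + 1), assemble
  H = (EN − 2FM + GL) / (2(EG − F²)) = (112*u^2 + 392*v^2 + 9)/(16*u^2 + 196*v^2 + 1)^(3/2).
At (u, v) = (0, 1): H = 401*sqrt(197)/38809.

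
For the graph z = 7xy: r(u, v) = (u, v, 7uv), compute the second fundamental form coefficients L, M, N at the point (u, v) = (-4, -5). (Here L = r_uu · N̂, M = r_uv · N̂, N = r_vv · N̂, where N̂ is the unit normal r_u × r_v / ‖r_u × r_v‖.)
L = 0;  M = 7*sqrt(2010)/2010;  N = 0

Compute the unit normal N̂(u, v) = (-7*v/sqrt(49*u^2 + 49*v^2 + 1), -7*u/sqrt(49*u^2 + 49*v^2 + 1), 1/sqrt(49*u^2 + 49*v^2 + 1)), and the second partials r_uu, r_uv, r_vv. Take dot products:
  L(u, v) = r_uu · N̂ = 0,
  M(u, v) = r_uv · N̂ = 7/sqrt(49*u^2 + 49*v^2 + 1),
  N(u, v) = r_vv · N̂ = 0.
Evaluating at (u, v) = (-4, -5):
  L = 0, M = 7*sqrt(2010)/2010, N = 0.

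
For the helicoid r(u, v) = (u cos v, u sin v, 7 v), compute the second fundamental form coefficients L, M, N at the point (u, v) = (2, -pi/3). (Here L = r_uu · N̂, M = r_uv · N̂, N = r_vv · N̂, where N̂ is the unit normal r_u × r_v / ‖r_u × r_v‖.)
L = 0;  M = -7*sqrt(53)/53;  N = 0

Compute the unit normal N̂(u, v) = (7*sin(v)/sqrt(u^2 + 49), -7*cos(v)/sqrt(u^2 + 49), u/sqrt(u^2 + 49)), and the second partials r_uu, r_uv, r_vv. Take dot products:
  L(u, v) = r_uu · N̂ = 0,
  M(u, v) = r_uv · N̂ = -7/sqrt(u^2 + 49),
  N(u, v) = r_vv · N̂ = 0.
Evaluating at (u, v) = (2, -pi/3):
  L = 0, M = -7*sqrt(53)/53, N = 0.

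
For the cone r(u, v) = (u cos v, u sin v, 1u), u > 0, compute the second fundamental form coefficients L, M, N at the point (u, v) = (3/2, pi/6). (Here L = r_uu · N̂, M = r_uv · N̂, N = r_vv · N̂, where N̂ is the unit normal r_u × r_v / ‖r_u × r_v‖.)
L = 0;  M = 0;  N = 3*sqrt(2)/4

Compute the unit normal N̂(u, v) = (-sqrt(2)*u*cos(v)/(2*Abs(u)), -sqrt(2)*u*sin(v)/(2*Abs(u)), sqrt(2)*u/(2*Abs(u))), and the second partials r_uu, r_uv, r_vv. Take dot products:
  L(u, v) = r_uu · N̂ = 0,
  M(u, v) = r_uv · N̂ = 0,
  N(u, v) = r_vv · N̂ = sqrt(2)*u^2/(2*Abs(u)).
Evaluating at (u, v) = (3/2, pi/6):
  L = 0, M = 0, N = 3*sqrt(2)/4.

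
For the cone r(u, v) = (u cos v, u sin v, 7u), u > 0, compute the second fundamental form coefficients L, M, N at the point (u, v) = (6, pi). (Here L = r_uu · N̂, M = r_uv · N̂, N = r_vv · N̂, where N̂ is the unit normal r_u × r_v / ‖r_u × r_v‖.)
L = 0;  M = 0;  N = 21*sqrt(2)/5

Compute the unit normal N̂(u, v) = (-7*sqrt(2)*u*cos(v)/(10*Abs(u)), -7*sqrt(2)*u*sin(v)/(10*Abs(u)), sqrt(2)*u/(10*Abs(u))), and the second partials r_uu, r_uv, r_vv. Take dot products:
  L(u, v) = r_uu · N̂ = 0,
  M(u, v) = r_uv · N̂ = 0,
  N(u, v) = r_vv · N̂ = 7*sqrt(2)*u^2/(10*Abs(u)).
Evaluating at (u, v) = (6, pi):
  L = 0, M = 0, N = 21*sqrt(2)/5.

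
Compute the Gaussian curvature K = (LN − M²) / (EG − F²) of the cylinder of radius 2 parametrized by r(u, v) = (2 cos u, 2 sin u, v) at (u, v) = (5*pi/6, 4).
K = 0

Coefficients of the first fundamental form: E = 4, F = 0, G = 1.
Coefficients of the second fundamental form: L = -2, M = 0, N = 0.
Assemble K = (LN − M²)/(EG − F²) = 0. At (u, v) = (5*pi/6, 4): K = 0.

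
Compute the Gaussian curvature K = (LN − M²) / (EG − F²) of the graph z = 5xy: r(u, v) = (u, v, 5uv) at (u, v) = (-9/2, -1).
K = -400/4532641

Coefficients of the first fundamental form: E = 25*v^2 + 1, F = 25*u*v, G = 25*u^2 + 1.
Coefficients of the second fundamental form: L = 0, M = 5/sqrt(25*u^2 + 25*v^2 + 1), N = 0.
Assemble K = (LN − M²)/(EG − F²) = -25/(625*u^4 + 1250*u^2*v^2 + 50*u^2 + 625*v^4 + 50*v^2 + 1). At (u, v) = (-9/2, -1): K = -400/4532641.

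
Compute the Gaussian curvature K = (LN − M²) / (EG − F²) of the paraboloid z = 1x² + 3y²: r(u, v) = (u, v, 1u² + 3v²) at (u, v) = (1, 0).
K = 12/25

Coefficients of the first fundamental form: E = 4*u^2 + 1, F = 12*u*v, G = 36*v^2 + 1.
Coefficients of the second fundamental form: L = 2/sqrt(4*u^2 + 36*v^2 + 1), M = 0, N = 6/sqrt(4*u^2 + 36*v^2 + 1).
Assemble K = (LN − M²)/(EG − F²) = 12/(16*u^4 + 288*u^2*v^2 + 8*u^2 + 1296*v^4 + 72*v^2 + 1). At (u, v) = (1, 0): K = 12/25.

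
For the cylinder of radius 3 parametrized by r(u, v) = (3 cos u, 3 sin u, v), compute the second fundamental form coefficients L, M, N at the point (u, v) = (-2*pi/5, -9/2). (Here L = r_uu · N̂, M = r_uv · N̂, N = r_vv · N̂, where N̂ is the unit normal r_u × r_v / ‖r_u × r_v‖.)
L = -3;  M = 0;  N = 0

Compute the unit normal N̂(u, v) = (cos(u), sin(u), 0), and the second partials r_uu, r_uv, r_vv. Take dot products:
  L(u, v) = r_uu · N̂ = -3,
  M(u, v) = r_uv · N̂ = 0,
  N(u, v) = r_vv · N̂ = 0.
Evaluating at (u, v) = (-2*pi/5, -9/2):
  L = -3, M = 0, N = 0.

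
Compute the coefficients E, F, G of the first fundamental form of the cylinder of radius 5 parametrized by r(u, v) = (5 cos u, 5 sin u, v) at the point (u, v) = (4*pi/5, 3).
E = 25;  F = 0;  G = 1

Partials: r_u = (-5*sin(u), 5*cos(u), 0), r_v = (0, 0, 1). As functions of (u, v):
  E = r_u · r_u = 25,
  F = r_u · r_v = 0,
  G = r_v · r_v = 1.
Evaluating at (u, v) = (4*pi/5, 3): E = 25, F = 0, G = 1.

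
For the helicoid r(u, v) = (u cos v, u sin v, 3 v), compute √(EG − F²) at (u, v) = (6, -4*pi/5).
√(EG − F²)|_{(6, -4*pi/5)} = 3*sqrt(5)

E = 1, F = 0, G = u^2 + 9; EG − F² = u^2 + 9; √(EG − F²) = sqrt(u^2 + 9). At the given point: 3*sqrt(5).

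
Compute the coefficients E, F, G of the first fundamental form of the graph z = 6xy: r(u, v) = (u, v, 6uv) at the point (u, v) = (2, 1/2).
E = 10;  F = 36;  G = 145

Partials: r_u = (1, 0, 6*v), r_v = (0, 1, 6*u). As functions of (u, v):
  E = r_u · r_u = 36*v^2 + 1,
  F = r_u · r_v = 36*u*v,
  G = r_v · r_v = 36*u^2 + 1.
Evaluating at (u, v) = (2, 1/2): E = 10, F = 36, G = 145.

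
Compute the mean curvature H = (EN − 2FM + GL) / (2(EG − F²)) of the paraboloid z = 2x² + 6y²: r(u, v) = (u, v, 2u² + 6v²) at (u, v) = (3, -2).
H = 2024*sqrt(721)/519841

With E = 16*u^2 + 1, F = 48*u*v, G = 144*v^2 + 1, L = 4/sqrt(16*u^2 + 144*v^2 + 1), M = 0, N = 12/sqrt(16*u^2 + 144*v^2 + 1), assemble
  H = (EN − 2FM + GL) / (2(EG − F²)) = 8*(12*u^2 + 36*v^2 + 1)/(16*u^2 + 144*v^2 + 1)^(3/2).
At (u, v) = (3, -2): H = 2024*sqrt(721)/519841.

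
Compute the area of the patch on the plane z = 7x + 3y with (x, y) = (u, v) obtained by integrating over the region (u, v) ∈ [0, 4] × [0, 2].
Area = 8*sqrt(59)

Area = ∫∫ √(EG − F²) du dv with √(EG − F²) = sqrt(59). Integrating over [0, 4] × [0, 2] gives 8*sqrt(59).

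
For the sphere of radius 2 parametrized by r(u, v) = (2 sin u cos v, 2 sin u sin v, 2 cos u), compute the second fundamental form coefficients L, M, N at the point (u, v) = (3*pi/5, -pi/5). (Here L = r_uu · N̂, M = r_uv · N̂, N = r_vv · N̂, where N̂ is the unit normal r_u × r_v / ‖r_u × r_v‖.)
L = -2;  M = 0;  N = -5/4 - sqrt(5)/4

Compute the unit normal N̂(u, v) = (sin(u)^2*cos(v)/Abs(sin(u)), sin(u)^2*sin(v)/Abs(sin(u)), sin(2*u)/(2*Abs(sin(u)))), and the second partials r_uu, r_uv, r_vv. Take dot products:
  L(u, v) = r_uu · N̂ = -2*sin(u)/Abs(sin(u)),
  M(u, v) = r_uv · N̂ = 0,
  N(u, v) = r_vv · N̂ = -2*sin(u)^3/Abs(sin(u)).
Evaluating at (u, v) = (3*pi/5, -pi/5):
  L = -2, M = 0, N = -5/4 - sqrt(5)/4.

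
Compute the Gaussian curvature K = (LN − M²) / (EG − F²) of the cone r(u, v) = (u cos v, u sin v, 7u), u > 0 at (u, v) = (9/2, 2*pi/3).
K = 0

Coefficients of the first fundamental form: E = 50, F = 0, G = u^2.
Coefficients of the second fundamental form: L = 0, M = 0, N = 7*sqrt(2)*u^2/(10*Abs(u)).
Assemble K = (LN − M²)/(EG − F²) = 0. At (u, v) = (9/2, 2*pi/3): K = 0.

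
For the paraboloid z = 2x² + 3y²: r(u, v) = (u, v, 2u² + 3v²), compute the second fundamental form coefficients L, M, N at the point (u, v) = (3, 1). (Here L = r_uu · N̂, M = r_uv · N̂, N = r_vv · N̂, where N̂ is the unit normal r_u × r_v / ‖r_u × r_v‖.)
L = 4*sqrt(181)/181;  M = 0;  N = 6*sqrt(181)/181

Compute the unit normal N̂(u, v) = (-4*u/sqrt(16*u^2 + 36*v^2 + 1), -6*v/sqrt(16*u^2 + 36*v^2 + 1), 1/sqrt(16*u^2 + 36*v^2 + 1)), and the second partials r_uu, r_uv, r_vv. Take dot products:
  L(u, v) = r_uu · N̂ = 4/sqrt(16*u^2 + 36*v^2 + 1),
  M(u, v) = r_uv · N̂ = 0,
  N(u, v) = r_vv · N̂ = 6/sqrt(16*u^2 + 36*v^2 + 1).
Evaluating at (u, v) = (3, 1):
  L = 4*sqrt(181)/181, M = 0, N = 6*sqrt(181)/181.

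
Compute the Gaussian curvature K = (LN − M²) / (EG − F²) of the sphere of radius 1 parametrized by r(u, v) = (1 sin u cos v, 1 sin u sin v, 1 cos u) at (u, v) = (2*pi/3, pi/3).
K = 1

Coefficients of the first fundamental form: E = 1, F = 0, G = sin(u)^2.
Coefficients of the second fundamental form: L = -sin(u)/Abs(sin(u)), M = 0, N = -sin(u)^3/Abs(sin(u)).
Assemble K = (LN − M²)/(EG − F²) = 1. At (u, v) = (2*pi/3, pi/3): K = 1.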